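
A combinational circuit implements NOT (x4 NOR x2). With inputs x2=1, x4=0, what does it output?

Substituting: NOT (0 NOR 1)
= 1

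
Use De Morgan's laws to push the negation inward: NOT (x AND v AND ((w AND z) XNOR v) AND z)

NOT x OR NOT v OR NOT ((w AND z) XNOR v) OR NOT z
De Morgan's: NOT(AND of terms) = OR of negations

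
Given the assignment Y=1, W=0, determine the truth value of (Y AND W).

Substituting: (1 AND 0)
= 0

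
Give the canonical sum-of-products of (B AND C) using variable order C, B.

Σm(3) = (C AND B)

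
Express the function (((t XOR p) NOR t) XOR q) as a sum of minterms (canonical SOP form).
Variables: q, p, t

Σm(0, 5, 6, 7) = (NOT q AND NOT p AND NOT t) OR (q AND NOT p AND t) OR (q AND p AND NOT t) OR (q AND p AND t)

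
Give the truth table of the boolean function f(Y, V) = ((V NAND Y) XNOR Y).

Y | V | Output
--------------
0 | 0 | 0
0 | 1 | 0
1 | 0 | 1
1 | 1 | 0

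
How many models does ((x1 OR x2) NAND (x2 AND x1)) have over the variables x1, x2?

Satisfying assignments: (0,0), (0,1), (1,0)
Count: 3 out of 4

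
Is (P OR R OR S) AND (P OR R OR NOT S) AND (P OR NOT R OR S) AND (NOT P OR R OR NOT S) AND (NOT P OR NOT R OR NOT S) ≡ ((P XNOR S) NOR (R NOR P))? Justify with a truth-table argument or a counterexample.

Yes, they are equivalent — the two output columns agree on all 8 assignments:
P | R | S | Expression 1 | Expression 2
---------------------------------------
0 | 0 | 0 | 0 | 0
0 | 0 | 1 | 0 | 0
0 | 1 | 0 | 0 | 0
0 | 1 | 1 | 1 | 1
1 | 0 | 0 | 1 | 1
1 | 0 | 1 | 0 | 0
1 | 1 | 0 | 1 | 1
1 | 1 | 1 | 0 | 0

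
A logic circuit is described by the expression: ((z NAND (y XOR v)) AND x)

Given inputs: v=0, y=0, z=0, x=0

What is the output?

Substituting: ((0 NAND (0 XOR 0)) AND 0)
= 0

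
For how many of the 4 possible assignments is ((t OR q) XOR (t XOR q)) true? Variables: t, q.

Satisfying assignments: (1,1)
Count: 1 out of 4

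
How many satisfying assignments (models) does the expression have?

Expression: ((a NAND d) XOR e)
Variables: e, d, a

Satisfying assignments: (0,0,0), (0,0,1), (0,1,0), (1,1,1)
Count: 4 out of 8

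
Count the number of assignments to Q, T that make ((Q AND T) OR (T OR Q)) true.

Satisfying assignments: (0,1), (1,0), (1,1)
Count: 3 out of 4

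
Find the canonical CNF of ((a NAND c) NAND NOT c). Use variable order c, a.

(c OR a) AND (c OR NOT a)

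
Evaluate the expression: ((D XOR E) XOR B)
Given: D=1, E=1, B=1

Substituting: ((1 XOR 1) XOR 1)
= 1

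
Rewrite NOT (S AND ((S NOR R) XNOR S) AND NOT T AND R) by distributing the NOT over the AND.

NOT S OR NOT ((S NOR R) XNOR S) OR T OR NOT R
De Morgan's: NOT(AND of terms) = OR of negations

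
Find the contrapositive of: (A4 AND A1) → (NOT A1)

Contrapositive: A1 → NOT (A4 AND A1)
Note: A statement and its contrapositive are logically equivalent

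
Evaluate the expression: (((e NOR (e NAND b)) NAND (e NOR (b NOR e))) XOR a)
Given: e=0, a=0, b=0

Substituting: (((0 NOR (0 NAND 0)) NAND (0 NOR (0 NOR 0))) XOR 0)
= 1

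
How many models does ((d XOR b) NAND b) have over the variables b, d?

Satisfying assignments: (0,0), (0,1), (1,1)
Count: 3 out of 4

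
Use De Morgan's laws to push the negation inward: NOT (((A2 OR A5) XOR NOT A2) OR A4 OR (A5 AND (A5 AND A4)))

NOT ((A2 OR A5) XOR NOT A2) AND NOT A4 AND NOT (A5 AND (A5 AND A4))
De Morgan's: NOT(OR of terms) = AND of negations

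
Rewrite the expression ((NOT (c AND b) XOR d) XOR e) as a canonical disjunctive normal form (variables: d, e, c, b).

(NOT d AND NOT e AND NOT c AND NOT b) OR (NOT d AND NOT e AND NOT c AND b) OR (NOT d AND NOT e AND c AND NOT b) OR (NOT d AND e AND c AND b) OR (d AND NOT e AND c AND b) OR (d AND e AND NOT c AND NOT b) OR (d AND e AND NOT c AND b) OR (d AND e AND c AND NOT b)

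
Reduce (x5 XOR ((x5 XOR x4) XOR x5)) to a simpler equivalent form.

By XOR self-cancellation ((E XOR v) XOR v = E):
= (x5 XOR x4)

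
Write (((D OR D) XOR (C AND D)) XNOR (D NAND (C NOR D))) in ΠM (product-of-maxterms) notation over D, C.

ΠM(0, 1, 3) = (D OR C) AND (D OR NOT C) AND (NOT D OR NOT C)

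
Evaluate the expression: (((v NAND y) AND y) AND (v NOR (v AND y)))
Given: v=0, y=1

Substituting: (((0 NAND 1) AND 1) AND (0 NOR (0 AND 1)))
= 1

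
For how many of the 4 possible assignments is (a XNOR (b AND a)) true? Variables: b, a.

Satisfying assignments: (0,0), (1,0), (1,1)
Count: 3 out of 4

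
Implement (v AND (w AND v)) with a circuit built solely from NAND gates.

((v NAND ((w NAND v) NAND (w NAND v))) NAND (v NAND ((w NAND v) NAND (w NAND v))))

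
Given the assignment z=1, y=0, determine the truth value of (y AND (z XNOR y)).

Substituting: (0 AND (1 XNOR 0))
= 0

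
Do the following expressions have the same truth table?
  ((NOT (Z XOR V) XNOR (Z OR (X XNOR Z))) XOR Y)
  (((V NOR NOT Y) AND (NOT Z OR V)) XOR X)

No. Counterexample: with Y=0, Z=0, V=0, X=0, Expression 1 = 1 but Expression 2 = 0.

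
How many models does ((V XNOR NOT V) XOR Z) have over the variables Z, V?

Satisfying assignments: (1,0), (1,1)
Count: 2 out of 4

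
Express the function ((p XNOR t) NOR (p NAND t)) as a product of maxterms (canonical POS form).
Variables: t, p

ΠM(0, 1, 2, 3) = (t OR p) AND (t OR NOT p) AND (NOT t OR p) AND (NOT t OR NOT p)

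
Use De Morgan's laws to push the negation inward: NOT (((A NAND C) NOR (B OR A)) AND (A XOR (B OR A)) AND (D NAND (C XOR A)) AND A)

NOT ((A NAND C) NOR (B OR A)) OR NOT (A XOR (B OR A)) OR NOT (D NAND (C XOR A)) OR NOT A
De Morgan's: NOT(AND of terms) = OR of negations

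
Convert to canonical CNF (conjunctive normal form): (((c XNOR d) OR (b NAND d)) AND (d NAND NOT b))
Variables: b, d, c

(b OR NOT d OR c) AND (b OR NOT d OR NOT c) AND (NOT b OR NOT d OR c)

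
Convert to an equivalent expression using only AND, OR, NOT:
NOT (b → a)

b AND NOT a
(Negated implication: NOT(A → B) = A AND NOT B)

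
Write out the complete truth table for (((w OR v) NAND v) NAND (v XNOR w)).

v | w | Output
--------------
0 | 0 | 0
0 | 1 | 1
1 | 0 | 1
1 | 1 | 1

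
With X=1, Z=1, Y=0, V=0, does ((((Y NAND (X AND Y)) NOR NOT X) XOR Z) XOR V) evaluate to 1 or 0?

Substituting: ((((0 NAND (1 AND 0)) NOR NOT 1) XOR 1) XOR 0)
= 1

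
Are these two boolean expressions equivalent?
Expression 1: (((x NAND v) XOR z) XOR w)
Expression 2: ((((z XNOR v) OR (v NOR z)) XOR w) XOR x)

No. Counterexample: with w=0, z=0, v=0, x=1, Expression 1 = 1 but Expression 2 = 0.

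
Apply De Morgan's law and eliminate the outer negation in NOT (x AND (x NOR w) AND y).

NOT x OR NOT (x NOR w) OR NOT y
De Morgan's: NOT(AND of terms) = OR of negations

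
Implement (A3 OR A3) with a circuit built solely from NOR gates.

((A3 NOR A3) NOR (A3 NOR A3))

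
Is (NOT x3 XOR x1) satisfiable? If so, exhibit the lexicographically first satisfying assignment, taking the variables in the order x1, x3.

x1=0, x3=0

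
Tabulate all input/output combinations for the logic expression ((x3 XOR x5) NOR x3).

x5 | x3 | Output
----------------
0 | 0 | 1
0 | 1 | 0
1 | 0 | 0
1 | 1 | 0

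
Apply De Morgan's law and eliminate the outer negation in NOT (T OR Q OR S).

NOT T AND NOT Q AND NOT S
De Morgan's: NOT(OR of terms) = AND of negations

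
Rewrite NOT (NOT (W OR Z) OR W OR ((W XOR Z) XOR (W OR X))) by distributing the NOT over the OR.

(W OR Z) AND NOT W AND NOT ((W XOR Z) XOR (W OR X))
De Morgan's: NOT(OR of terms) = AND of negations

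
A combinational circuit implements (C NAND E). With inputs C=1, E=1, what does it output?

Substituting: (1 NAND 1)
= 0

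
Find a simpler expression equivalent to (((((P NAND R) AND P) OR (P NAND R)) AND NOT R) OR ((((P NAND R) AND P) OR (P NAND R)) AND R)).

By distribution ((E AND v) OR (E AND NOT v) = E) then absorption (E OR (E AND v) = E):
= (P NAND R)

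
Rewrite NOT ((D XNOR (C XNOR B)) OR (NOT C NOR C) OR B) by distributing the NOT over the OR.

NOT (D XNOR (C XNOR B)) AND NOT (NOT C NOR C) AND NOT B
De Morgan's: NOT(OR of terms) = AND of negations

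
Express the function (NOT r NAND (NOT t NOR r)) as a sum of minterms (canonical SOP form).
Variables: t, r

Σm(0, 1, 3) = (NOT t AND NOT r) OR (NOT t AND r) OR (t AND r)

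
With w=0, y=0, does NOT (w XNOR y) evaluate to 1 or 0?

Substituting: NOT (0 XNOR 0)
= 0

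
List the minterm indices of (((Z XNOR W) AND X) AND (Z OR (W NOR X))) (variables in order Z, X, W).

Σm(7) = (Z AND X AND W)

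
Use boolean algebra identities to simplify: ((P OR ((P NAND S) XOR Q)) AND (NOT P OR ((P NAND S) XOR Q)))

By distribution ((E OR v) AND (E OR NOT v) = E):
= ((P NAND S) XOR Q)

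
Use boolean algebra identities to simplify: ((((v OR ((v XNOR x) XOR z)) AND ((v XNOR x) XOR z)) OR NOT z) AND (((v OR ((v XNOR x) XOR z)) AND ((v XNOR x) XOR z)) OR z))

By distribution ((E OR v) AND (E OR NOT v) = E) then absorption (E AND (E OR v) = E):
= ((v XNOR x) XOR z)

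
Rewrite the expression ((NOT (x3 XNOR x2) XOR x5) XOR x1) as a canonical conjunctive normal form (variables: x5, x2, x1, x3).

(x5 OR x2 OR x1 OR x3) AND (x5 OR x2 OR NOT x1 OR NOT x3) AND (x5 OR NOT x2 OR x1 OR NOT x3) AND (x5 OR NOT x2 OR NOT x1 OR x3) AND (NOT x5 OR x2 OR x1 OR NOT x3) AND (NOT x5 OR x2 OR NOT x1 OR x3) AND (NOT x5 OR NOT x2 OR x1 OR x3) AND (NOT x5 OR NOT x2 OR NOT x1 OR NOT x3)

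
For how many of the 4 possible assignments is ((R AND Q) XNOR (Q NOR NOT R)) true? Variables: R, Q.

Satisfying assignments: (0,0), (0,1)
Count: 2 out of 4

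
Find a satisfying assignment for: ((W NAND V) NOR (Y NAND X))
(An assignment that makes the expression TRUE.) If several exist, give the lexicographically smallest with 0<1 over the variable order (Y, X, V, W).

Y=1, X=1, V=1, W=1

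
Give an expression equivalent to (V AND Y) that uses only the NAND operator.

((V NAND Y) NAND (V NAND Y))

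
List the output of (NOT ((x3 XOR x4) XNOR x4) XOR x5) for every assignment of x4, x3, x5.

x4 | x3 | x5 | Output
---------------------
0 | 0 | 0 | 0
0 | 0 | 1 | 1
0 | 1 | 0 | 1
0 | 1 | 1 | 0
1 | 0 | 0 | 0
1 | 0 | 1 | 1
1 | 1 | 0 | 1
1 | 1 | 1 | 0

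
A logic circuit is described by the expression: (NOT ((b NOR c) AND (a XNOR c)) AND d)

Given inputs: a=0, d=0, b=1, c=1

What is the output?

Substituting: (NOT ((1 NOR 1) AND (0 XNOR 1)) AND 0)
= 0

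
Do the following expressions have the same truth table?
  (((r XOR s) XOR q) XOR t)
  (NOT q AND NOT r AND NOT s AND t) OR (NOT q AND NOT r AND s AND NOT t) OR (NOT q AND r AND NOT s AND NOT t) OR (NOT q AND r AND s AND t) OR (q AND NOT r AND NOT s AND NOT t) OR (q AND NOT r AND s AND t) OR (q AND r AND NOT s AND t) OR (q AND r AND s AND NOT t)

Yes, they are equivalent — the two output columns agree on all 16 assignments:
q | r | s | t | Expression 1 | Expression 2
-------------------------------------------
0 | 0 | 0 | 0 | 0 | 0
0 | 0 | 0 | 1 | 1 | 1
0 | 0 | 1 | 0 | 1 | 1
0 | 0 | 1 | 1 | 0 | 0
0 | 1 | 0 | 0 | 1 | 1
0 | 1 | 0 | 1 | 0 | 0
0 | 1 | 1 | 0 | 0 | 0
0 | 1 | 1 | 1 | 1 | 1
1 | 0 | 0 | 0 | 1 | 1
1 | 0 | 0 | 1 | 0 | 0
1 | 0 | 1 | 0 | 0 | 0
1 | 0 | 1 | 1 | 1 | 1
1 | 1 | 0 | 0 | 0 | 0
1 | 1 | 0 | 1 | 1 | 1
1 | 1 | 1 | 0 | 1 | 1
1 | 1 | 1 | 1 | 0 | 0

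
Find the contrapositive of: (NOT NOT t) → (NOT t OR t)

Contrapositive: NOT (NOT t OR t) → NOT t
Note: A statement and its contrapositive are logically equivalent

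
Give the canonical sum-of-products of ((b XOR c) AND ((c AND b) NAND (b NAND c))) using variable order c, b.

Σm(1, 2) = (NOT c AND b) OR (c AND NOT b)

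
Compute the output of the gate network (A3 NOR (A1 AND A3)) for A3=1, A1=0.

Substituting: (1 NOR (0 AND 1))
= 0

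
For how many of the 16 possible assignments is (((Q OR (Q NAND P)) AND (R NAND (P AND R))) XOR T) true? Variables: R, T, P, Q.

Satisfying assignments: (0,0,0,0), (0,0,0,1), (0,0,1,0), (0,0,1,1), (1,0,0,0), (1,0,0,1), (1,1,1,0), (1,1,1,1)
Count: 8 out of 16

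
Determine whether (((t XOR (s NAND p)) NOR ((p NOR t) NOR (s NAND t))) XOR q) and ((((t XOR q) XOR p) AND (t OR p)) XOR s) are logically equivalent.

No. Counterexample: with s=0, p=0, t=0, q=1, Expression 1 = 1 but Expression 2 = 0.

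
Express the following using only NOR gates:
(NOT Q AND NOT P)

(((Q NOR Q) NOR (Q NOR Q)) NOR ((P NOR P) NOR (P NOR P)))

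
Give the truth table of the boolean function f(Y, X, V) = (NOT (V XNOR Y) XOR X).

Y | X | V | Output
------------------
0 | 0 | 0 | 0
0 | 0 | 1 | 1
0 | 1 | 0 | 1
0 | 1 | 1 | 0
1 | 0 | 0 | 1
1 | 0 | 1 | 0
1 | 1 | 0 | 0
1 | 1 | 1 | 1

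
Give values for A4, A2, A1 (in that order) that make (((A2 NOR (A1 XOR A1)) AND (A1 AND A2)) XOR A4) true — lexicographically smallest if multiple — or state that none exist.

A4=1, A2=0, A1=0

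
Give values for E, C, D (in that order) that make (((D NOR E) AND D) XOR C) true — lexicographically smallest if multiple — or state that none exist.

E=0, C=1, D=0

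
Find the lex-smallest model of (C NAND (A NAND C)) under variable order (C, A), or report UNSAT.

C=0, A=0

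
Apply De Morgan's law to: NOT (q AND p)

NOT q OR NOT p
De Morgan's: NOT(AND of terms) = OR of negations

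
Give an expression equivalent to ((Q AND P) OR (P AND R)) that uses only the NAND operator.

((((Q NAND P) NAND (Q NAND P)) NAND ((Q NAND P) NAND (Q NAND P))) NAND (((P NAND R) NAND (P NAND R)) NAND ((P NAND R) NAND (P NAND R))))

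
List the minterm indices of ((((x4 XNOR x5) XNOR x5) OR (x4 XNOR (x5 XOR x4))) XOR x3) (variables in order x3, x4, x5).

Σm(0, 2, 3, 5) = (NOT x3 AND NOT x4 AND NOT x5) OR (NOT x3 AND x4 AND NOT x5) OR (NOT x3 AND x4 AND x5) OR (x3 AND NOT x4 AND x5)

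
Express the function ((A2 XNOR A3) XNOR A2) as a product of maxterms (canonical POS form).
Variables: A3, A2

ΠM(0, 1) = (A3 OR A2) AND (A3 OR NOT A2)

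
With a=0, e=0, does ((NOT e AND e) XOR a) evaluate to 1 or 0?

Substituting: ((NOT 0 AND 0) XOR 0)
= 0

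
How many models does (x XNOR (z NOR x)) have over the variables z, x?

Satisfying assignments: (1,0)
Count: 1 out of 4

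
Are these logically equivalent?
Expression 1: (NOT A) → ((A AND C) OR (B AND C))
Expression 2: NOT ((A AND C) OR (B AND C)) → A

Yes, Contrapositive is always equivalent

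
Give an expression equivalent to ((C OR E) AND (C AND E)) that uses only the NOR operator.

((((C NOR E) NOR (C NOR E)) NOR ((C NOR E) NOR (C NOR E))) NOR (((C NOR C) NOR (E NOR E)) NOR ((C NOR C) NOR (E NOR E))))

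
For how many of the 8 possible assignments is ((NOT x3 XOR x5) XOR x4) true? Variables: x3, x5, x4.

Satisfying assignments: (0,0,0), (0,1,1), (1,0,1), (1,1,0)
Count: 4 out of 8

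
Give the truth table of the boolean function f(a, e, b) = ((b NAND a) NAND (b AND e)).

a | e | b | Output
------------------
0 | 0 | 0 | 1
0 | 0 | 1 | 1
0 | 1 | 0 | 1
0 | 1 | 1 | 0
1 | 0 | 0 | 1
1 | 0 | 1 | 1
1 | 1 | 0 | 1
1 | 1 | 1 | 1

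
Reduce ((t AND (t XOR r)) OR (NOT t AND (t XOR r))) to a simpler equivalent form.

By distribution ((E AND v) OR (E AND NOT v) = E):
= (t XOR r)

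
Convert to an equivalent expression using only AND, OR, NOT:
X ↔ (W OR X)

(X AND (W OR X)) OR (NOT X AND NOT (W OR X))
(Biconditional = both true or both false)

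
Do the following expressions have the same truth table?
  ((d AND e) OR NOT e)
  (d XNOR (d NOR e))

No. Counterexample: with d=0, e=0, Expression 1 = 1 but Expression 2 = 0.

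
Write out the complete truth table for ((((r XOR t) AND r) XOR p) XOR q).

p | t | r | q | Output
----------------------
0 | 0 | 0 | 0 | 0
0 | 0 | 0 | 1 | 1
0 | 0 | 1 | 0 | 1
0 | 0 | 1 | 1 | 0
0 | 1 | 0 | 0 | 0
0 | 1 | 0 | 1 | 1
0 | 1 | 1 | 0 | 0
0 | 1 | 1 | 1 | 1
1 | 0 | 0 | 0 | 1
1 | 0 | 0 | 1 | 0
1 | 0 | 1 | 0 | 0
1 | 0 | 1 | 1 | 1
1 | 1 | 0 | 0 | 1
1 | 1 | 0 | 1 | 0
1 | 1 | 1 | 0 | 1
1 | 1 | 1 | 1 | 0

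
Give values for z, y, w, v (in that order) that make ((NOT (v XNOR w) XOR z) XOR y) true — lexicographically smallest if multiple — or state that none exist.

z=0, y=0, w=0, v=1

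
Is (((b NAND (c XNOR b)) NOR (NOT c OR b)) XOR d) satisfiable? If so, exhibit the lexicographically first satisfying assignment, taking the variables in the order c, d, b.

c=0, d=1, b=0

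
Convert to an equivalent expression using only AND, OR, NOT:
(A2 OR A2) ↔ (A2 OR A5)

((A2 OR A2) AND (A2 OR A5)) OR (NOT (A2 OR A2) AND NOT (A2 OR A5))
(Biconditional = both true or both false)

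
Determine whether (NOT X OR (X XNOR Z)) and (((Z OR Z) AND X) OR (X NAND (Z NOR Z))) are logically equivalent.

Yes, they are equivalent — the two output columns agree on all 4 assignments:
X | Z | Expression 1 | Expression 2
-----------------------------------
0 | 0 | 1 | 1
0 | 1 | 1 | 1
1 | 0 | 0 | 0
1 | 1 | 1 | 1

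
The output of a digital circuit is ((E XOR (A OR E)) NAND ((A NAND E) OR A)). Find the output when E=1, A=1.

Substituting: ((1 XOR (1 OR 1)) NAND ((1 NAND 1) OR 1))
= 1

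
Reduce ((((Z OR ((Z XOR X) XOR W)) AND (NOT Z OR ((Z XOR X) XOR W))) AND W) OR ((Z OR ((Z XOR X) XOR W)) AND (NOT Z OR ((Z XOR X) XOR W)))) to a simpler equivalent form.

By absorption (E OR (E AND v) = E) then distribution ((E OR v) AND (E OR NOT v) = E):
= ((Z XOR X) XOR W)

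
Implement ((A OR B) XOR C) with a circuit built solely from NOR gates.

((((((A NOR B) NOR (A NOR B)) NOR C) NOR (((A NOR B) NOR (A NOR B)) NOR C)) NOR ((((A NOR B) NOR (A NOR B)) NOR C) NOR (((A NOR B) NOR (A NOR B)) NOR C))) NOR ((((((A NOR B) NOR (A NOR B)) NOR ((A NOR B) NOR (A NOR B))) NOR (C NOR C)) NOR ((((A NOR B) NOR (A NOR B)) NOR ((A NOR B) NOR (A NOR B))) NOR (C NOR C))) NOR (((((A NOR B) NOR (A NOR B)) NOR ((A NOR B) NOR (A NOR B))) NOR (C NOR C)) NOR ((((A NOR B) NOR (A NOR B)) NOR ((A NOR B) NOR (A NOR B))) NOR (C NOR C)))))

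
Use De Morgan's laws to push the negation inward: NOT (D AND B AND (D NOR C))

NOT D OR NOT B OR NOT (D NOR C)
De Morgan's: NOT(AND of terms) = OR of negations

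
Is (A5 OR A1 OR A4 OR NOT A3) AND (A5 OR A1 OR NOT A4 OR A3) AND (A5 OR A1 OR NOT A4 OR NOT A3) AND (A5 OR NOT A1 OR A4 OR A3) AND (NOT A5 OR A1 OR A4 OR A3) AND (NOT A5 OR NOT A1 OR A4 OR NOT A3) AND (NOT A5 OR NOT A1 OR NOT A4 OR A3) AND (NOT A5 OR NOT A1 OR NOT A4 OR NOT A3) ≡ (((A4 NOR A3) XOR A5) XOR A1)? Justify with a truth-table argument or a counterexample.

Yes, they are equivalent — the two output columns agree on all 16 assignments:
A5 | A1 | A4 | A3 | Expression 1 | Expression 2
-----------------------------------------------
0 | 0 | 0 | 0 | 1 | 1
0 | 0 | 0 | 1 | 0 | 0
0 | 0 | 1 | 0 | 0 | 0
0 | 0 | 1 | 1 | 0 | 0
0 | 1 | 0 | 0 | 0 | 0
0 | 1 | 0 | 1 | 1 | 1
0 | 1 | 1 | 0 | 1 | 1
0 | 1 | 1 | 1 | 1 | 1
1 | 0 | 0 | 0 | 0 | 0
1 | 0 | 0 | 1 | 1 | 1
1 | 0 | 1 | 0 | 1 | 1
1 | 0 | 1 | 1 | 1 | 1
1 | 1 | 0 | 0 | 1 | 1
1 | 1 | 0 | 1 | 0 | 0
1 | 1 | 1 | 0 | 0 | 0
1 | 1 | 1 | 1 | 0 | 0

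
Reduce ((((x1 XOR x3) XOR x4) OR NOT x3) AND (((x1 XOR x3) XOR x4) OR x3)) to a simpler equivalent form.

By distribution ((E OR v) AND (E OR NOT v) = E):
= ((x1 XOR x3) XOR x4)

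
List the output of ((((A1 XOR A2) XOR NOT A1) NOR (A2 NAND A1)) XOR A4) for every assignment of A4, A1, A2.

A4 | A1 | A2 | Output
---------------------
0 | 0 | 0 | 0
0 | 0 | 1 | 0
0 | 1 | 0 | 0
0 | 1 | 1 | 1
1 | 0 | 0 | 1
1 | 0 | 1 | 1
1 | 1 | 0 | 1
1 | 1 | 1 | 0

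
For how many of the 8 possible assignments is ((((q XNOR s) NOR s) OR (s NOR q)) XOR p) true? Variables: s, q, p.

Satisfying assignments: (0,0,0), (0,1,0), (1,0,1), (1,1,1)
Count: 4 out of 8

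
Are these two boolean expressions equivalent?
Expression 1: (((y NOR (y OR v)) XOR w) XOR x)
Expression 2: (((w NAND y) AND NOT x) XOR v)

No. Counterexample: with v=0, w=0, x=0, y=1, Expression 1 = 0 but Expression 2 = 1.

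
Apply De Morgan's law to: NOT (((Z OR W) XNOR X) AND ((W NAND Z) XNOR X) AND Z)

NOT ((Z OR W) XNOR X) OR NOT ((W NAND Z) XNOR X) OR NOT Z
De Morgan's: NOT(AND of terms) = OR of negations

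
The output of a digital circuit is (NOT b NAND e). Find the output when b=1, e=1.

Substituting: (NOT 1 NAND 1)
= 1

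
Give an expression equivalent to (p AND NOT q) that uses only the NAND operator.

((p NAND (q NAND q)) NAND (p NAND (q NAND q)))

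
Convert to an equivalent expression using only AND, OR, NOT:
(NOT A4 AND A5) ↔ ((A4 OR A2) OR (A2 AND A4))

((NOT A4 AND A5) AND ((A4 OR A2) OR (A2 AND A4))) OR (NOT (NOT A4 AND A5) AND NOT ((A4 OR A2) OR (A2 AND A4)))
(Biconditional = both true or both false)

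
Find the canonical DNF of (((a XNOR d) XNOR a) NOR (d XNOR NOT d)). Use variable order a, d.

(NOT a AND NOT d) OR (a AND NOT d)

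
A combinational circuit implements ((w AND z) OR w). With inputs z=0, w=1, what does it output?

Substituting: ((1 AND 0) OR 1)
= 1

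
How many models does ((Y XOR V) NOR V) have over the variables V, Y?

Satisfying assignments: (0,0)
Count: 1 out of 4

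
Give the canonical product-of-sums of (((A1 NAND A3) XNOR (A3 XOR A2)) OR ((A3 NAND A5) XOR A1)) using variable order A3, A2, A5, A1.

ΠM(1, 3, 9, 14) = (A3 OR A2 OR A5 OR NOT A1) AND (A3 OR A2 OR NOT A5 OR NOT A1) AND (NOT A3 OR A2 OR A5 OR NOT A1) AND (NOT A3 OR NOT A2 OR NOT A5 OR A1)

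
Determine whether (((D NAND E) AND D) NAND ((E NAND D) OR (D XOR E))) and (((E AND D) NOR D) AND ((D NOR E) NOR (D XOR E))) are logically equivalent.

No. Counterexample: with D=0, E=0, Expression 1 = 1 but Expression 2 = 0.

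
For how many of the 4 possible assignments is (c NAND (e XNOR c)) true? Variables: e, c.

Satisfying assignments: (0,0), (0,1), (1,0)
Count: 3 out of 4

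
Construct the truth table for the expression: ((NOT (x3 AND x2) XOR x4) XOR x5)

x4 | x3 | x5 | x2 | Output
--------------------------
0 | 0 | 0 | 0 | 1
0 | 0 | 0 | 1 | 1
0 | 0 | 1 | 0 | 0
0 | 0 | 1 | 1 | 0
0 | 1 | 0 | 0 | 1
0 | 1 | 0 | 1 | 0
0 | 1 | 1 | 0 | 0
0 | 1 | 1 | 1 | 1
1 | 0 | 0 | 0 | 0
1 | 0 | 0 | 1 | 0
1 | 0 | 1 | 0 | 1
1 | 0 | 1 | 1 | 1
1 | 1 | 0 | 0 | 0
1 | 1 | 0 | 1 | 1
1 | 1 | 1 | 0 | 1
1 | 1 | 1 | 1 | 0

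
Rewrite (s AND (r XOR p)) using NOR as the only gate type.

((s NOR s) NOR (((((r NOR p) NOR (r NOR p)) NOR ((r NOR p) NOR (r NOR p))) NOR ((((r NOR r) NOR (p NOR p)) NOR ((r NOR r) NOR (p NOR p))) NOR (((r NOR r) NOR (p NOR p)) NOR ((r NOR r) NOR (p NOR p))))) NOR ((((r NOR p) NOR (r NOR p)) NOR ((r NOR p) NOR (r NOR p))) NOR ((((r NOR r) NOR (p NOR p)) NOR ((r NOR r) NOR (p NOR p))) NOR (((r NOR r) NOR (p NOR p)) NOR ((r NOR r) NOR (p NOR p)))))))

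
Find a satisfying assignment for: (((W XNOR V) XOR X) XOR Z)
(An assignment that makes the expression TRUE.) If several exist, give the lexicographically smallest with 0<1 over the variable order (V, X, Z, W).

V=0, X=0, Z=0, W=0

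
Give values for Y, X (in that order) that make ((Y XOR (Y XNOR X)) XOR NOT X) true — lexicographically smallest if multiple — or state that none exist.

UNSATISFIABLE - no assignment makes this expression true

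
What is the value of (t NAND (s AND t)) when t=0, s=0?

Substituting: (0 NAND (0 AND 0))
= 1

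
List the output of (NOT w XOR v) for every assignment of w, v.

w | v | Output
--------------
0 | 0 | 1
0 | 1 | 0
1 | 0 | 0
1 | 1 | 1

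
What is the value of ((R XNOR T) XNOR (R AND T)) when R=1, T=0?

Substituting: ((1 XNOR 0) XNOR (1 AND 0))
= 1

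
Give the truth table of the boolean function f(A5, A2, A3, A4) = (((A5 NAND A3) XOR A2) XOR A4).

A5 | A2 | A3 | A4 | Output
--------------------------
0 | 0 | 0 | 0 | 1
0 | 0 | 0 | 1 | 0
0 | 0 | 1 | 0 | 1
0 | 0 | 1 | 1 | 0
0 | 1 | 0 | 0 | 0
0 | 1 | 0 | 1 | 1
0 | 1 | 1 | 0 | 0
0 | 1 | 1 | 1 | 1
1 | 0 | 0 | 0 | 1
1 | 0 | 0 | 1 | 0
1 | 0 | 1 | 0 | 0
1 | 0 | 1 | 1 | 1
1 | 1 | 0 | 0 | 0
1 | 1 | 0 | 1 | 1
1 | 1 | 1 | 0 | 1
1 | 1 | 1 | 1 | 0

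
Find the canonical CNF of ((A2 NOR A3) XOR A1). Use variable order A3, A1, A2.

(A3 OR A1 OR NOT A2) AND (A3 OR NOT A1 OR A2) AND (NOT A3 OR A1 OR A2) AND (NOT A3 OR A1 OR NOT A2)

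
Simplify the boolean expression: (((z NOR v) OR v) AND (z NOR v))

By absorption (E AND (E OR v) = E):
= (z NOR v)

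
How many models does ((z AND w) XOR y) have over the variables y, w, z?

Satisfying assignments: (0,1,1), (1,0,0), (1,0,1), (1,1,0)
Count: 4 out of 8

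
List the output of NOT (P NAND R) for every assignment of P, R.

P | R | Output
--------------
0 | 0 | 0
0 | 1 | 0
1 | 0 | 0
1 | 1 | 1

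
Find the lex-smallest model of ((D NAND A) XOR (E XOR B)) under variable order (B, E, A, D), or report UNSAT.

B=0, E=0, A=0, D=0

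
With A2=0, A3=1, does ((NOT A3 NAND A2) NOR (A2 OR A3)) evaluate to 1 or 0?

Substituting: ((NOT 1 NAND 0) NOR (0 OR 1))
= 0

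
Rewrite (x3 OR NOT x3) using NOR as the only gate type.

((x3 NOR (x3 NOR x3)) NOR (x3 NOR (x3 NOR x3)))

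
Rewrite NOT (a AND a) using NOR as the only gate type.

(((a NOR a) NOR (a NOR a)) NOR ((a NOR a) NOR (a NOR a)))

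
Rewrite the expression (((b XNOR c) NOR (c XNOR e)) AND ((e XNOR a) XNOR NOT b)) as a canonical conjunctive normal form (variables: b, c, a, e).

(b OR c OR a OR e) AND (b OR c OR a OR NOT e) AND (b OR c OR NOT a OR e) AND (b OR c OR NOT a OR NOT e) AND (b OR NOT c OR a OR NOT e) AND (b OR NOT c OR NOT a OR e) AND (b OR NOT c OR NOT a OR NOT e) AND (NOT b OR c OR a OR e) AND (NOT b OR c OR NOT a OR e) AND (NOT b OR c OR NOT a OR NOT e) AND (NOT b OR NOT c OR a OR e) AND (NOT b OR NOT c OR a OR NOT e) AND (NOT b OR NOT c OR NOT a OR e) AND (NOT b OR NOT c OR NOT a OR NOT e)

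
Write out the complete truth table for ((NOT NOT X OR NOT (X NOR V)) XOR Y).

V | Y | X | Output
------------------
0 | 0 | 0 | 0
0 | 0 | 1 | 1
0 | 1 | 0 | 1
0 | 1 | 1 | 0
1 | 0 | 0 | 1
1 | 0 | 1 | 1
1 | 1 | 0 | 0
1 | 1 | 1 | 0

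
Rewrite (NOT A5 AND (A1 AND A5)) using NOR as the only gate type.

(((A5 NOR A5) NOR (A5 NOR A5)) NOR (((A1 NOR A1) NOR (A5 NOR A5)) NOR ((A1 NOR A1) NOR (A5 NOR A5))))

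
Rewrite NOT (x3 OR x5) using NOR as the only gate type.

(((x3 NOR x5) NOR (x3 NOR x5)) NOR ((x3 NOR x5) NOR (x3 NOR x5)))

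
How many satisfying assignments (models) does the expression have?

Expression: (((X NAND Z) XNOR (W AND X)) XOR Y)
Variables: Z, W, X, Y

Satisfying assignments: (0,0,0,1), (0,0,1,1), (0,1,0,1), (0,1,1,0), (1,0,0,1), (1,0,1,0), (1,1,0,1), (1,1,1,1)
Count: 8 out of 16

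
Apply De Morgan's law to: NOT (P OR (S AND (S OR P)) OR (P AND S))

NOT P AND NOT (S AND (S OR P)) AND NOT (P AND S)
De Morgan's: NOT(OR of terms) = AND of negations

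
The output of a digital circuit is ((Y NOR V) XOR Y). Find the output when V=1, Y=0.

Substituting: ((0 NOR 1) XOR 0)
= 0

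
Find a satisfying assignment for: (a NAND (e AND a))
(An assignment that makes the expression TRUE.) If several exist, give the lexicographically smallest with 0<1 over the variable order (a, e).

a=0, e=0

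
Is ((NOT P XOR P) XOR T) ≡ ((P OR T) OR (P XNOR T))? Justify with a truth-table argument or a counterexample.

No. Counterexample: with T=1, P=0, Expression 1 = 0 but Expression 2 = 1.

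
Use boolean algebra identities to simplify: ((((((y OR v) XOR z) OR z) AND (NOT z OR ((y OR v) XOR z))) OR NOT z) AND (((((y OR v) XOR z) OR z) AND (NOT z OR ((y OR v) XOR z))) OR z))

By distribution ((E OR v) AND (E OR NOT v) = E) then distribution ((E OR v) AND (E OR NOT v) = E):
= ((y OR v) XOR z)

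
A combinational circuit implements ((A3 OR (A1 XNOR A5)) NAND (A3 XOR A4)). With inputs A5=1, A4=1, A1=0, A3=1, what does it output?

Substituting: ((1 OR (0 XNOR 1)) NAND (1 XOR 1))
= 1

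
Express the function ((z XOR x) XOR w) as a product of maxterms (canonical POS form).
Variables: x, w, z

ΠM(0, 3, 5, 6) = (x OR w OR z) AND (x OR NOT w OR NOT z) AND (NOT x OR w OR NOT z) AND (NOT x OR NOT w OR z)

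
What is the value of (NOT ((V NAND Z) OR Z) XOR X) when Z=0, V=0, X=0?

Substituting: (NOT ((0 NAND 0) OR 0) XOR 0)
= 0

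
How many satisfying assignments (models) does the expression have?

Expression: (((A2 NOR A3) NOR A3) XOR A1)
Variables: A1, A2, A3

Satisfying assignments: (0,1,0), (1,0,0), (1,0,1), (1,1,1)
Count: 4 out of 8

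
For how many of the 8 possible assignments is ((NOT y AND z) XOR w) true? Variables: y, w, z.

Satisfying assignments: (0,0,1), (0,1,0), (1,1,0), (1,1,1)
Count: 4 out of 8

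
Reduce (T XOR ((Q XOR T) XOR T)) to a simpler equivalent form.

By XOR self-cancellation ((E XOR v) XOR v = E):
= (Q XOR T)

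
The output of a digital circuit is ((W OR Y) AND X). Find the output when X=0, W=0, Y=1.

Substituting: ((0 OR 1) AND 0)
= 0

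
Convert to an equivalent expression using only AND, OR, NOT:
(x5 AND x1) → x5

NOT (x5 AND x1) OR x5
(Implication elimination: A → B = NOT A OR B)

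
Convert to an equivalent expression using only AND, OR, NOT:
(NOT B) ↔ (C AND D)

((NOT B) AND (C AND D)) OR (B AND NOT (C AND D))
(Biconditional = both true or both false)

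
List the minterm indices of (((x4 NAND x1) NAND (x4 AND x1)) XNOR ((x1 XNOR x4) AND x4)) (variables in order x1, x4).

Σm(3) = (x1 AND x4)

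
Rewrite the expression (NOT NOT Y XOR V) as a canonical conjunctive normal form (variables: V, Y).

(V OR Y) AND (NOT V OR NOT Y)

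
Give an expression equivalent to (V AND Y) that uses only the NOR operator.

((V NOR V) NOR (Y NOR Y))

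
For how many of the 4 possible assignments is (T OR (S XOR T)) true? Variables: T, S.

Satisfying assignments: (0,1), (1,0), (1,1)
Count: 3 out of 4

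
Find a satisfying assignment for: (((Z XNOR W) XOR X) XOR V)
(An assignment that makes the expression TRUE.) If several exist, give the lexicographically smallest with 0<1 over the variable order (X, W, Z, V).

X=0, W=0, Z=0, V=0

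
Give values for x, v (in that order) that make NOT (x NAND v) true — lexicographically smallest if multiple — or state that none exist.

x=1, v=1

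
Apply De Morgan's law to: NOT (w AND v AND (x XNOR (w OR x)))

NOT w OR NOT v OR NOT (x XNOR (w OR x))
De Morgan's: NOT(AND of terms) = OR of negations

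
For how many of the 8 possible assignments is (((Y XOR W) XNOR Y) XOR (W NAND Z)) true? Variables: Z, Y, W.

Satisfying assignments: (0,0,1), (0,1,1)
Count: 2 out of 8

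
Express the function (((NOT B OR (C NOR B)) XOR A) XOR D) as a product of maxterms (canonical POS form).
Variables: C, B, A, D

ΠM(1, 2, 4, 7, 9, 10, 12, 15) = (C OR B OR A OR NOT D) AND (C OR B OR NOT A OR D) AND (C OR NOT B OR A OR D) AND (C OR NOT B OR NOT A OR NOT D) AND (NOT C OR B OR A OR NOT D) AND (NOT C OR B OR NOT A OR D) AND (NOT C OR NOT B OR A OR D) AND (NOT C OR NOT B OR NOT A OR NOT D)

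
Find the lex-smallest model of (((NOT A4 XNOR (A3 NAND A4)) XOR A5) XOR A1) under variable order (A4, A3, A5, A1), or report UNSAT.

A4=0, A3=0, A5=0, A1=0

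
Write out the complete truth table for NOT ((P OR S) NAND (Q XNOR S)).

P | S | Q | Output
------------------
0 | 0 | 0 | 0
0 | 0 | 1 | 0
0 | 1 | 0 | 0
0 | 1 | 1 | 1
1 | 0 | 0 | 1
1 | 0 | 1 | 0
1 | 1 | 0 | 0
1 | 1 | 1 | 1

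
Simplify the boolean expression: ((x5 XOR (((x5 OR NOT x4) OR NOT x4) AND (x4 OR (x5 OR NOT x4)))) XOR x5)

By XOR self-cancellation ((E XOR v) XOR v = E) then distribution ((E OR v) AND (E OR NOT v) = E):
= (x5 OR NOT x4)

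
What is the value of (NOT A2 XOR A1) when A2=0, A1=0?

Substituting: (NOT 0 XOR 0)
= 1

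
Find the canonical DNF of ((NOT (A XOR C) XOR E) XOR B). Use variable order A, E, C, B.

(NOT A AND NOT E AND NOT C AND NOT B) OR (NOT A AND NOT E AND C AND B) OR (NOT A AND E AND NOT C AND B) OR (NOT A AND E AND C AND NOT B) OR (A AND NOT E AND NOT C AND B) OR (A AND NOT E AND C AND NOT B) OR (A AND E AND NOT C AND NOT B) OR (A AND E AND C AND B)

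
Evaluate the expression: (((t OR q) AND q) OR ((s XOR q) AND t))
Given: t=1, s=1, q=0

Substituting: (((1 OR 0) AND 0) OR ((1 XOR 0) AND 1))
= 1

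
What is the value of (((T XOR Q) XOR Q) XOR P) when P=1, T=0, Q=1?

Substituting: (((0 XOR 1) XOR 1) XOR 1)
= 1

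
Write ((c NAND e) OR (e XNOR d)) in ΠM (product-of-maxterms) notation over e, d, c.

ΠM(5) = (NOT e OR d OR NOT c)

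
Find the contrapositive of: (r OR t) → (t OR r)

Contrapositive: NOT (t OR r) → NOT (r OR t)
Note: A statement and its contrapositive are logically equivalent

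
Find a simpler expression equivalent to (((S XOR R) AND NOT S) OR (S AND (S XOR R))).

By distribution ((E AND v) OR (E AND NOT v) = E):
= (S XOR R)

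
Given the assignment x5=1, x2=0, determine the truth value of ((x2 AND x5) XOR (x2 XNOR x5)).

Substituting: ((0 AND 1) XOR (0 XNOR 1))
= 0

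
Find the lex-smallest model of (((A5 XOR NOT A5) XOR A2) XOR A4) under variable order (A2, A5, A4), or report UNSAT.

A2=0, A5=0, A4=0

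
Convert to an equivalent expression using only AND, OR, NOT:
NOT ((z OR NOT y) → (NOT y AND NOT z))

(z OR NOT y) AND NOT (NOT y AND NOT z)
(Negated implication: NOT(A → B) = A AND NOT B)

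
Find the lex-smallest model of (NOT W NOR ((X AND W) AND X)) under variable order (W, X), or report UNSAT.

W=1, X=0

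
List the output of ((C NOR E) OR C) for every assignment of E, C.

E | C | Output
--------------
0 | 0 | 1
0 | 1 | 1
1 | 0 | 0
1 | 1 | 1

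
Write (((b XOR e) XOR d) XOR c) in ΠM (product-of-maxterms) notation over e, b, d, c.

ΠM(0, 3, 5, 6, 9, 10, 12, 15) = (e OR b OR d OR c) AND (e OR b OR NOT d OR NOT c) AND (e OR NOT b OR d OR NOT c) AND (e OR NOT b OR NOT d OR c) AND (NOT e OR b OR d OR NOT c) AND (NOT e OR b OR NOT d OR c) AND (NOT e OR NOT b OR d OR c) AND (NOT e OR NOT b OR NOT d OR NOT c)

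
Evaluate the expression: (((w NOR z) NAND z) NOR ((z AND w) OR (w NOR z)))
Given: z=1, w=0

Substituting: (((0 NOR 1) NAND 1) NOR ((1 AND 0) OR (0 NOR 1)))
= 0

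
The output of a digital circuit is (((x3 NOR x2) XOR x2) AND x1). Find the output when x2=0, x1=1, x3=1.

Substituting: (((1 NOR 0) XOR 0) AND 1)
= 0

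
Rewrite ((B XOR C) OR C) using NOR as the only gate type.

((((((B NOR C) NOR (B NOR C)) NOR ((B NOR C) NOR (B NOR C))) NOR ((((B NOR B) NOR (C NOR C)) NOR ((B NOR B) NOR (C NOR C))) NOR (((B NOR B) NOR (C NOR C)) NOR ((B NOR B) NOR (C NOR C))))) NOR C) NOR (((((B NOR C) NOR (B NOR C)) NOR ((B NOR C) NOR (B NOR C))) NOR ((((B NOR B) NOR (C NOR C)) NOR ((B NOR B) NOR (C NOR C))) NOR (((B NOR B) NOR (C NOR C)) NOR ((B NOR B) NOR (C NOR C))))) NOR C))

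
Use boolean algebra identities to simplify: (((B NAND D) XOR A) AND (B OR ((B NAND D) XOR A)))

By absorption (E AND (E OR v) = E):
= ((B NAND D) XOR A)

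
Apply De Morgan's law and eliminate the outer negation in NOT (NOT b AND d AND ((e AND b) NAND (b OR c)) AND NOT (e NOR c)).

b OR NOT d OR NOT ((e AND b) NAND (b OR c)) OR (e NOR c)
De Morgan's: NOT(AND of terms) = OR of negations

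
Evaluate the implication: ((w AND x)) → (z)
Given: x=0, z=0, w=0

Antecedent ((w AND x)) = 0; consequent (z) = 0.
0 → 0 = 1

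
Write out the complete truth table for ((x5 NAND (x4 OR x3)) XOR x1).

x3 | x5 | x1 | x4 | Output
--------------------------
0 | 0 | 0 | 0 | 1
0 | 0 | 0 | 1 | 1
0 | 0 | 1 | 0 | 0
0 | 0 | 1 | 1 | 0
0 | 1 | 0 | 0 | 1
0 | 1 | 0 | 1 | 0
0 | 1 | 1 | 0 | 0
0 | 1 | 1 | 1 | 1
1 | 0 | 0 | 0 | 1
1 | 0 | 0 | 1 | 1
1 | 0 | 1 | 0 | 0
1 | 0 | 1 | 1 | 0
1 | 1 | 0 | 0 | 0
1 | 1 | 0 | 1 | 0
1 | 1 | 1 | 0 | 1
1 | 1 | 1 | 1 | 1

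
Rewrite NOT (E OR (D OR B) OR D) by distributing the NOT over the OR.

NOT E AND NOT (D OR B) AND NOT D
De Morgan's: NOT(OR of terms) = AND of negations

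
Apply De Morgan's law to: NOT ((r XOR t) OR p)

NOT (r XOR t) AND NOT p
De Morgan's: NOT(OR of terms) = AND of negations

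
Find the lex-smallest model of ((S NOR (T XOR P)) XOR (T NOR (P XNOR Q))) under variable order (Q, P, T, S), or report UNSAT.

Q=0, P=0, T=0, S=0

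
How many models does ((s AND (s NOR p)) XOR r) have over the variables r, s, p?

Satisfying assignments: (1,0,0), (1,0,1), (1,1,0), (1,1,1)
Count: 4 out of 8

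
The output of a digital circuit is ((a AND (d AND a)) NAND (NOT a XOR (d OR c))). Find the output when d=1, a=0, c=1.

Substituting: ((0 AND (1 AND 0)) NAND (NOT 0 XOR (1 OR 1)))
= 1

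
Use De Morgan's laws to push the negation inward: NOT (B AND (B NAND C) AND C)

NOT B OR NOT (B NAND C) OR NOT C
De Morgan's: NOT(AND of terms) = OR of negations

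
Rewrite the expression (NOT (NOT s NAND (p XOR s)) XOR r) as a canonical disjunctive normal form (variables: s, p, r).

(NOT s AND NOT p AND r) OR (NOT s AND p AND NOT r) OR (s AND NOT p AND r) OR (s AND p AND r)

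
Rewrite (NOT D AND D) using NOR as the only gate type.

(((D NOR D) NOR (D NOR D)) NOR (D NOR D))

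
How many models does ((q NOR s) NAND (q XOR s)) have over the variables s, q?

Satisfying assignments: (0,0), (0,1), (1,0), (1,1)
Count: 4 out of 4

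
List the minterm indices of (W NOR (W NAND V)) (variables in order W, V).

Σm() = FALSE (no minterms)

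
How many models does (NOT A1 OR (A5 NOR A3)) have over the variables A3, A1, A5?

Satisfying assignments: (0,0,0), (0,0,1), (0,1,0), (1,0,0), (1,0,1)
Count: 5 out of 8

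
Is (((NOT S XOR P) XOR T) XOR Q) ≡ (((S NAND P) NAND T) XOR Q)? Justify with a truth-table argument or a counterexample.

No. Counterexample: with P=0, T=0, Q=0, S=1, Expression 1 = 0 but Expression 2 = 1.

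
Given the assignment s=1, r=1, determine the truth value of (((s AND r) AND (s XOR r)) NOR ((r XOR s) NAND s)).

Substituting: (((1 AND 1) AND (1 XOR 1)) NOR ((1 XOR 1) NAND 1))
= 0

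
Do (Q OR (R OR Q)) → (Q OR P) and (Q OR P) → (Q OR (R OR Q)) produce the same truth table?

No, Converse is not equivalent to original (counterexample: P=0, R=1, Q=0)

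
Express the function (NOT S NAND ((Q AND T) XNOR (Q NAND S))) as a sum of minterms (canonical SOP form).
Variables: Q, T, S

Σm(0, 1, 2, 3, 4, 5, 7) = (NOT Q AND NOT T AND NOT S) OR (NOT Q AND NOT T AND S) OR (NOT Q AND T AND NOT S) OR (NOT Q AND T AND S) OR (Q AND NOT T AND NOT S) OR (Q AND NOT T AND S) OR (Q AND T AND S)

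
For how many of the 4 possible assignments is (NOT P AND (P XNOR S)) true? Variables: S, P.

Satisfying assignments: (0,0)
Count: 1 out of 4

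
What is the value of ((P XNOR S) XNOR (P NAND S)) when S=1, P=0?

Substituting: ((0 XNOR 1) XNOR (0 NAND 1))
= 0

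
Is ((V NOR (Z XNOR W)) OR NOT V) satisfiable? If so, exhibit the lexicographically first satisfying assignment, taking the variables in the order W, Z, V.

W=0, Z=0, V=0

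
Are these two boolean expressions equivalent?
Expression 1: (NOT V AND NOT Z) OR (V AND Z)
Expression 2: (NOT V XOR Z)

Yes, they are equivalent — the two output columns agree on all 4 assignments:
V | Z | Expression 1 | Expression 2
-----------------------------------
0 | 0 | 1 | 1
0 | 1 | 0 | 0
1 | 0 | 0 | 0
1 | 1 | 1 | 1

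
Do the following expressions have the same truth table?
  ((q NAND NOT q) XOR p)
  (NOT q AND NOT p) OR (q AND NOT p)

Yes, they are equivalent — the two output columns agree on all 4 assignments:
q | p | Expression 1 | Expression 2
-----------------------------------
0 | 0 | 1 | 1
0 | 1 | 0 | 0
1 | 0 | 1 | 1
1 | 1 | 0 | 0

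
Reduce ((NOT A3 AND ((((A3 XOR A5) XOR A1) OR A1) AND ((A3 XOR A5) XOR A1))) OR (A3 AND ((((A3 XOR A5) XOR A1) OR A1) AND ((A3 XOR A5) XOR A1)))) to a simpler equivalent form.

By distribution ((E AND v) OR (E AND NOT v) = E) then absorption (E AND (E OR v) = E):
= ((A3 XOR A5) XOR A1)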